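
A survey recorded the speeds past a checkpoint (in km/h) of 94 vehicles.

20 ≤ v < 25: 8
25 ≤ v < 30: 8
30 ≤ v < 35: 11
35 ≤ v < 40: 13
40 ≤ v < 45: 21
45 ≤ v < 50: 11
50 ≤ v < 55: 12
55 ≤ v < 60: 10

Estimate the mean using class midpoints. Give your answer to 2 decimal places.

41.12

Midpoints: 22.5, 27.5, 32.5, 37.5, 42.5, 47.5, 52.5, 57.5
Σfm = 8×22.5 + 8×27.5 + 11×32.5 + 13×37.5 + 21×42.5 + 11×47.5 + 12×52.5 + 10×57.5 = 3865
n = Σf = 94
Mean = 3865 / 94 = 41.1170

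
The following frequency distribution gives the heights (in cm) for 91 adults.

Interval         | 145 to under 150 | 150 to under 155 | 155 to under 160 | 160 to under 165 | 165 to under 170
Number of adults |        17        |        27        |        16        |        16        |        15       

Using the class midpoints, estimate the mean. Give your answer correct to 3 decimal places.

Midpoints: 147.5, 152.5, 157.5, 162.5, 167.5
Σfm = 17×147.5 + 27×152.5 + 16×157.5 + 16×162.5 + 15×167.5 = 14257.5
n = Σf = 91
Mean = 14257.5 / 91 = 156.6758

156.676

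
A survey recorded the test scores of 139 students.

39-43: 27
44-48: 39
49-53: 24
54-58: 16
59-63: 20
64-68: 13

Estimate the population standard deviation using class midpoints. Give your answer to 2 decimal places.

Midpoints: 41, 46, 51, 56, 61, 66
n = 139, Σfm = 7099, mean = 51.0719
Σfm² = 371559
Σf(m − x̄)² = Σfm² − (Σfm)²/n = 371559 − 7099²/139 = 8999.2806
Population variance = 8999.2806 / 139 = 64.7430
Standard deviation = √64.7430 = 8.0463

8.05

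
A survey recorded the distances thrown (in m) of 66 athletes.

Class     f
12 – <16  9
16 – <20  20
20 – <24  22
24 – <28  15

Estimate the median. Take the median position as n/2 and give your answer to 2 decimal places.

20.73

Cumulative frequencies: 9, 29, 51, 66
n = 66; position = n/2 = 33.
This falls in the class 20 – <24: L = 20, F = 29, f = 22, h = 4.
Median ≈ 20 + ((33 − 29) / 22) × 4 = 20.7273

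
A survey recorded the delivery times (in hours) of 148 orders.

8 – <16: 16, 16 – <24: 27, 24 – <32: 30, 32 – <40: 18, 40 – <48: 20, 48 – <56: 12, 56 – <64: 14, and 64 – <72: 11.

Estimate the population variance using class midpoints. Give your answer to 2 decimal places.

Midpoints: 12, 20, 28, 36, 44, 52, 60, 68
n = 148, Σfm = 5312, mean = 35.8919
Σfm² = 232384
Σf(m − x̄)² = Σfm² − (Σfm)²/n = 232384 − 5312²/148 = 41726.2703
Population variance = 41726.2703 / 148 = 281.9343

281.93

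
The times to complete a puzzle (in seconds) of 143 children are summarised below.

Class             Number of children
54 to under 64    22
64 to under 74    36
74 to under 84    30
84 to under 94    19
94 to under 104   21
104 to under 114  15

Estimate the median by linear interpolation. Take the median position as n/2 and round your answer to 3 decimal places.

Cumulative frequencies: 22, 58, 88, 107, 128, 143
n = 143; position = n/2 = 71.5.
This falls in the class 74 to under 84: L = 74, F = 58, f = 30, h = 10.
Median ≈ 74 + ((71.5 − 58) / 30) × 10 = 78.5000

78.500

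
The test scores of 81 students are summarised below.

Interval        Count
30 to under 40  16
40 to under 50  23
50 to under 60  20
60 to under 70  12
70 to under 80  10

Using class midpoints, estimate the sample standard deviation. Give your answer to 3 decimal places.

12.868

Midpoints: 35, 45, 55, 65, 75
n = 81, Σfm = 4225, mean = 52.1605
Σfm² = 233625
Σf(m − x̄)² = Σfm² − (Σfm)²/n = 233625 − 4225²/81 = 13246.9136
Sample variance = 13246.9136 / 80 = 165.5864
Standard deviation = √165.5864 = 12.8680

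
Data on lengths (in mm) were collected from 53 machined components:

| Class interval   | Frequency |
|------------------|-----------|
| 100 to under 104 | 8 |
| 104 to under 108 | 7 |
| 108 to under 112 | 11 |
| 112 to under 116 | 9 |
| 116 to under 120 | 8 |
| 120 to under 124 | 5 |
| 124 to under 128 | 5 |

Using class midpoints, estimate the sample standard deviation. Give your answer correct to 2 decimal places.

Midpoints: 102, 106, 110, 114, 118, 122, 126
n = 53, Σfm = 5978, mean = 112.7925
Σfm² = 677140
Σf(m − x̄)² = Σfm² − (Σfm)²/n = 677140 − 5978²/53 = 2866.7170
Sample variance = 2866.7170 / 52 = 55.1292
Standard deviation = √55.1292 = 7.4249

7.42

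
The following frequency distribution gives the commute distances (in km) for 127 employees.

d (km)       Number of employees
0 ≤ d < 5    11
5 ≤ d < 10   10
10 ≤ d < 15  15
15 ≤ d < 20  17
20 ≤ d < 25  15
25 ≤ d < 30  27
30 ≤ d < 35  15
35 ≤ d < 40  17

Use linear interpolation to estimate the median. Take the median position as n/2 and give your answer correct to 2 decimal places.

Cumulative frequencies: 11, 21, 36, 53, 68, 95, 110, 127
n = 127; position = n/2 = 63.5.
This falls in the class 20 ≤ d < 25: L = 20, F = 53, f = 15, h = 5.
Median ≈ 20 + ((63.5 − 53) / 15) × 5 = 23.5000

23.50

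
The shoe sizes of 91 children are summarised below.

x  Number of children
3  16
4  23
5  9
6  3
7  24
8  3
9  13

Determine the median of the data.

Cumulative frequencies: 16, 39, 48, 51, 75, 78, 91
n = 91, so the median is the value in position (n+1)/2 = 46.
Position 46 falls at value 5.

5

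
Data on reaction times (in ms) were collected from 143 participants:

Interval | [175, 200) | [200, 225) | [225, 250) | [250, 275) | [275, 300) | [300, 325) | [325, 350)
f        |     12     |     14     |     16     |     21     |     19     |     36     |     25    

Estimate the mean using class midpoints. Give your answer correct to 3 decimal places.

Midpoints: 187.5, 212.5, 237.5, 262.5, 287.5, 312.5, 337.5
Σfm = 12×187.5 + 14×212.5 + 16×237.5 + 21×262.5 + 19×287.5 + 36×312.5 + 25×337.5 = 39687.5
n = Σf = 143
Mean = 39687.5 / 143 = 277.5350

277.535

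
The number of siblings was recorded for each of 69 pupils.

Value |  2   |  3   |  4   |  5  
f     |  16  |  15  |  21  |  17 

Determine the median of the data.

Cumulative frequencies: 16, 31, 52, 69
n = 69, so the median is the value in position (n+1)/2 = 35.
Position 35 falls at value 4.

4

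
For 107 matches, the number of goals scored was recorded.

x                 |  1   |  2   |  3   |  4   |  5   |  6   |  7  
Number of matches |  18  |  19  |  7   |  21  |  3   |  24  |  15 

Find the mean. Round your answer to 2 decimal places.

Values: 1, 2, 3, 4, 5, 6, 7
Σfx = 18×1 + 19×2 + 7×3 + 21×4 + 3×5 + 24×6 + 15×7 = 425
n = Σf = 107
Mean = 425 / 107 = 3.9720

3.97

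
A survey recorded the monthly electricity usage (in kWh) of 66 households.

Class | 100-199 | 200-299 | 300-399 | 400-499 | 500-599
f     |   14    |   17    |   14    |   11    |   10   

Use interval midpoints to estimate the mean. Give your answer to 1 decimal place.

328.3

Midpoints: 149.5, 249.5, 349.5, 449.5, 549.5
Σfm = 14×149.5 + 17×249.5 + 14×349.5 + 11×449.5 + 10×549.5 = 21667
n = Σf = 66
Mean = 21667 / 66 = 328.2879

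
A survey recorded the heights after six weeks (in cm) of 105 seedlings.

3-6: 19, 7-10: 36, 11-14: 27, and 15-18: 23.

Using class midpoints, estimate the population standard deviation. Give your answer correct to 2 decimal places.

4.10

Midpoints: 4.5, 8.5, 12.5, 16.5
n = 105, Σfm = 1108.5, mean = 10.5571
Σfm² = 13466.25
Σf(m − x̄)² = Σfm² − (Σfm)²/n = 13466.25 − 1108.5²/105 = 1763.6571
Population variance = 1763.6571 / 105 = 16.7967
Standard deviation = √16.7967 = 4.0984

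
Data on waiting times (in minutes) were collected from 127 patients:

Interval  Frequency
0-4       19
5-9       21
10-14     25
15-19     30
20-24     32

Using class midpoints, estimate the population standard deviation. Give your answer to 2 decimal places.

Midpoints: 2, 7, 12, 17, 22
n = 127, Σfm = 1699, mean = 13.3780
Σfm² = 28863
Σf(m − x̄)² = Σfm² − (Σfm)²/n = 28863 − 1699²/127 = 6133.8583
Population variance = 6133.8583 / 127 = 48.2981
Standard deviation = √48.2981 = 6.9497

6.95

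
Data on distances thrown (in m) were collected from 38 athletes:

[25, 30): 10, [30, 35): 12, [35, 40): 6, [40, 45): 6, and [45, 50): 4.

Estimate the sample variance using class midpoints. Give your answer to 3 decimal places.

44.239

Midpoints: 27.5, 32.5, 37.5, 42.5, 47.5
n = 38, Σfm = 1335, mean = 35.1316
Σfm² = 48537.5
Σf(m − x̄)² = Σfm² − (Σfm)²/n = 48537.5 − 1335²/38 = 1636.8421
Sample variance = 1636.8421 / 37 = 44.2390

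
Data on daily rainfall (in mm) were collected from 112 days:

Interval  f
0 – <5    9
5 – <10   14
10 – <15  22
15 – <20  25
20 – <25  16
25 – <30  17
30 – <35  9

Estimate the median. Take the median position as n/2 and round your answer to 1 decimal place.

17.2

Cumulative frequencies: 9, 23, 45, 70, 86, 103, 112
n = 112; position = n/2 = 56.
This falls in the class 15 – <20: L = 15, F = 45, f = 25, h = 5.
Median ≈ 15 + ((56 − 45) / 25) × 5 = 17.2000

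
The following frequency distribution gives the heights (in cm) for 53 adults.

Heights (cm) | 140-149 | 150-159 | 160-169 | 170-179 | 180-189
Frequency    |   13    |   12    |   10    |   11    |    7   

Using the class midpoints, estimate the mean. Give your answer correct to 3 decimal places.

Midpoints: 144.5, 154.5, 164.5, 174.5, 184.5
Σfm = 13×144.5 + 12×154.5 + 10×164.5 + 11×174.5 + 7×184.5 = 8588.5
n = Σf = 53
Mean = 8588.5 / 53 = 162.0472

162.047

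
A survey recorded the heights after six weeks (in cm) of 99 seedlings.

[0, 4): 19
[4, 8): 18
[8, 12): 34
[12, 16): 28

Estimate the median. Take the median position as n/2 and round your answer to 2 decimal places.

9.47

Cumulative frequencies: 19, 37, 71, 99
n = 99; position = n/2 = 49.5.
This falls in the class [8, 12): L = 8, F = 37, f = 34, h = 4.
Median ≈ 8 + ((49.5 − 37) / 34) × 4 = 9.4706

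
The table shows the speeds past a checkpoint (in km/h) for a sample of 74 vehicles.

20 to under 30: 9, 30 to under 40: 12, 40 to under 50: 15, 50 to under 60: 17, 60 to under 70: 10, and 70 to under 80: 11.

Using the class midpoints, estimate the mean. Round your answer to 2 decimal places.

Midpoints: 25, 35, 45, 55, 65, 75
Σfm = 9×25 + 12×35 + 15×45 + 17×55 + 10×65 + 11×75 = 3730
n = Σf = 74
Mean = 3730 / 74 = 50.4054

50.41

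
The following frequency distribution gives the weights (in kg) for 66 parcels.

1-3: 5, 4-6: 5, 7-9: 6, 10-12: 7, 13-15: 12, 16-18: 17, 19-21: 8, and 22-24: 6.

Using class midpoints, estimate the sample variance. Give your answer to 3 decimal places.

Midpoints: 2, 5, 8, 11, 14, 17, 20, 23
n = 66, Σfm = 915, mean = 13.8636
Σfm² = 15015
Σf(m − x̄)² = Σfm² − (Σfm)²/n = 15015 − 915²/66 = 2329.7727
Sample variance = 2329.7727 / 65 = 35.8427

35.843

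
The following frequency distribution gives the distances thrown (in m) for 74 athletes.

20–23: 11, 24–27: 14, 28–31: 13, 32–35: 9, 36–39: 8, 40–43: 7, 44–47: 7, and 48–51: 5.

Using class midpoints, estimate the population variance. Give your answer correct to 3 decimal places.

74.673

Midpoints: 21.5, 25.5, 29.5, 33.5, 37.5, 41.5, 45.5, 49.5
n = 74, Σfm = 2435, mean = 32.9054
Σfm² = 85650.5
Σf(m − x̄)² = Σfm² − (Σfm)²/n = 85650.5 − 2435²/74 = 5525.8378
Population variance = 5525.8378 / 74 = 74.6735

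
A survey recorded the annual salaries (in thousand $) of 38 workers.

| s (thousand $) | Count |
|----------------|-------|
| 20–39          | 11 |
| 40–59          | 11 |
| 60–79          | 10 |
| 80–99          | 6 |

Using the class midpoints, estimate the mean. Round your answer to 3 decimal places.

55.289

Midpoints: 29.5, 49.5, 69.5, 89.5
Σfm = 11×29.5 + 11×49.5 + 10×69.5 + 6×89.5 = 2101
n = Σf = 38
Mean = 2101 / 38 = 55.2895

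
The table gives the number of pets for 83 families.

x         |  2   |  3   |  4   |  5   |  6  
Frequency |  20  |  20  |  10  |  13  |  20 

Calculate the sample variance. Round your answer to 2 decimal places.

2.35

Values: 2, 3, 4, 5, 6
n = 83, Σfx = 325, mean = 3.9157
Σfx² = 1465
Σf(x − x̄)² = Σfx² − (Σfx)²/n = 1465 − 325²/83 = 192.4096
Sample variance = 192.4096 / 82 = 2.3465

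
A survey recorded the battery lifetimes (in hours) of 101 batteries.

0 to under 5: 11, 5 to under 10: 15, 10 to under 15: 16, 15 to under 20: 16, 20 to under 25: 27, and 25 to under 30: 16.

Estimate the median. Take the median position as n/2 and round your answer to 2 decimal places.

Cumulative frequencies: 11, 26, 42, 58, 85, 101
n = 101; position = n/2 = 50.5.
This falls in the class 15 to under 20: L = 15, F = 42, f = 16, h = 5.
Median ≈ 15 + ((50.5 − 42) / 16) × 5 = 17.6562

17.66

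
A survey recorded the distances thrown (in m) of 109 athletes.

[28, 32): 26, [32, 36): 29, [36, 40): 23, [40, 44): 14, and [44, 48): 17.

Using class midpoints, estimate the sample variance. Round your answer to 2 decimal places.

30.37

Midpoints: 30, 34, 38, 42, 46
n = 109, Σfm = 4010, mean = 36.7890
Σfm² = 150804
Σf(m − x̄)² = Σfm² − (Σfm)²/n = 150804 − 4010²/109 = 3280.1468
Sample variance = 3280.1468 / 108 = 30.3717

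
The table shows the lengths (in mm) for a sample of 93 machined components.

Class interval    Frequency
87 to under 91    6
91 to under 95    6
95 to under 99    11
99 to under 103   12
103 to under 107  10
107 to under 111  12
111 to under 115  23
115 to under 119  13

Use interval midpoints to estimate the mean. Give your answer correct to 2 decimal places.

Midpoints: 89, 93, 97, 101, 105, 109, 113, 117
Σfm = 6×89 + 6×93 + 11×97 + 12×101 + 10×105 + 12×109 + 23×113 + 13×117 = 9849
n = Σf = 93
Mean = 9849 / 93 = 105.9032

105.90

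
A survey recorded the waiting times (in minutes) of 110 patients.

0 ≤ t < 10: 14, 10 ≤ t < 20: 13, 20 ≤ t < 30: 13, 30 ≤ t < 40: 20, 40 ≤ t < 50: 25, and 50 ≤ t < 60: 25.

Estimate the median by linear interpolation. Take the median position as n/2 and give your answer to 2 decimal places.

Cumulative frequencies: 14, 27, 40, 60, 85, 110
n = 110; position = n/2 = 55.
This falls in the class 30 ≤ t < 40: L = 30, F = 40, f = 20, h = 10.
Median ≈ 30 + ((55 − 40) / 20) × 10 = 37.5000

37.50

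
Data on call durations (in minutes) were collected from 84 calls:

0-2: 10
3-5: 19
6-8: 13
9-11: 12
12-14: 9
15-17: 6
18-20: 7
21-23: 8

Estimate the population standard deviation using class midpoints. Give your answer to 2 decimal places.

6.57

Midpoints: 1, 4, 7, 10, 13, 16, 19, 22
n = 84, Σfm = 819, mean = 9.7500
Σfm² = 11607
Σf(m − x̄)² = Σfm² − (Σfm)²/n = 11607 − 819²/84 = 3621.7500
Population variance = 3621.7500 / 84 = 43.1161
Standard deviation = √43.1161 = 6.5663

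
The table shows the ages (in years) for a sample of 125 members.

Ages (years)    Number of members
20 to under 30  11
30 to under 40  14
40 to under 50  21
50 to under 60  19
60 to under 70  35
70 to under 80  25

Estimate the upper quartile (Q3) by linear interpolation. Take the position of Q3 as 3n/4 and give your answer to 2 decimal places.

Cumulative frequencies: 11, 25, 46, 65, 100, 125
n = 125; position = 3n/4 = 93.75.
This falls in the class 60 to under 70: L = 60, F = 65, f = 35, h = 10.
Upper quartile ≈ 60 + ((93.75 − 65) / 35) × 10 = 68.2143

68.21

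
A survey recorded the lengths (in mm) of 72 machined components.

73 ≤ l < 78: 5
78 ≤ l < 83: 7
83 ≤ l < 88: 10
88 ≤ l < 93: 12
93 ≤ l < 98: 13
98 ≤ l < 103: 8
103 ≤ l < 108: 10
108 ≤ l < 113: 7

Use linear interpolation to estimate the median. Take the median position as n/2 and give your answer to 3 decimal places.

93.769

Cumulative frequencies: 5, 12, 22, 34, 47, 55, 65, 72
n = 72; position = n/2 = 36.
This falls in the class 93 ≤ l < 98: L = 93, F = 34, f = 13, h = 5.
Median ≈ 93 + ((36 − 34) / 13) × 5 = 93.7692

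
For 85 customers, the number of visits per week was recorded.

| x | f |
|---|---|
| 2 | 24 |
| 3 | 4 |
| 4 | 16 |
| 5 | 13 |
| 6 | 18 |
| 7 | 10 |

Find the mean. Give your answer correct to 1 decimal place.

4.3

Values: 2, 3, 4, 5, 6, 7
Σfx = 24×2 + 4×3 + 16×4 + 13×5 + 18×6 + 10×7 = 367
n = Σf = 85
Mean = 367 / 85 = 4.3176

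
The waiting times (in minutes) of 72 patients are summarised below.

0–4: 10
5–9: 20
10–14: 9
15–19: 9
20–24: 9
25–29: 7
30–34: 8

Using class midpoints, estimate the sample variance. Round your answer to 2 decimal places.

96.40

Midpoints: 2, 7, 12, 17, 22, 27, 32
n = 72, Σfm = 1064, mean = 14.7778
Σfm² = 22568
Σf(m − x̄)² = Σfm² − (Σfm)²/n = 22568 − 1064²/72 = 6844.4444
Sample variance = 6844.4444 / 71 = 96.4006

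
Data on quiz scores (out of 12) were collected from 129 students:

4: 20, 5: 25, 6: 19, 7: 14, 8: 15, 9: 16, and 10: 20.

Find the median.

Cumulative frequencies: 20, 45, 64, 78, 93, 109, 129
n = 129, so the median is the value in position (n+1)/2 = 65.
Position 65 falls at value 7.

7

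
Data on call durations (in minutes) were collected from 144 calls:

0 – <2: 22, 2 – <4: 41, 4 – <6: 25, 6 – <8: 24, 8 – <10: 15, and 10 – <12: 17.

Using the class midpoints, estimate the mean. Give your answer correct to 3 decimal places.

5.278

Midpoints: 1, 3, 5, 7, 9, 11
Σfm = 22×1 + 41×3 + 25×5 + 24×7 + 15×9 + 17×11 = 760
n = Σf = 144
Mean = 760 / 144 = 5.2778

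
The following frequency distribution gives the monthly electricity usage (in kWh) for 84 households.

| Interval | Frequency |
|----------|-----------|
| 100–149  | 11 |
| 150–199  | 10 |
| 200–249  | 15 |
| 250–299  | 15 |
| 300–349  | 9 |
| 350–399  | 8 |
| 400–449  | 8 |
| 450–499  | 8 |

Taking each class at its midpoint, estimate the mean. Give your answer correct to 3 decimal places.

Midpoints: 124.5, 174.5, 224.5, 274.5, 324.5, 374.5, 424.5, 474.5
Σfm = 11×124.5 + 10×174.5 + 15×224.5 + 15×274.5 + 9×324.5 + 8×374.5 + 8×424.5 + 8×474.5 = 23708
n = Σf = 84
Mean = 23708 / 84 = 282.2381

282.238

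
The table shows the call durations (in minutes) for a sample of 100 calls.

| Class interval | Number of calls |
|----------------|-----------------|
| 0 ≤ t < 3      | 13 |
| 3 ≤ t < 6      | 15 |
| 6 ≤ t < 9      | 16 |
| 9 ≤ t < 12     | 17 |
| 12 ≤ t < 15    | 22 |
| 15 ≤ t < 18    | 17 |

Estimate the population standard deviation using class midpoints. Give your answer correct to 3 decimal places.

4.971

Midpoints: 1.5, 4.5, 7.5, 10.5, 13.5, 16.5
n = 100, Σfm = 963, mean = 9.6300
Σfm² = 11745
Σf(m − x̄)² = Σfm² − (Σfm)²/n = 11745 − 963²/100 = 2471.3100
Population variance = 2471.3100 / 100 = 24.7131
Standard deviation = √24.7131 = 4.9712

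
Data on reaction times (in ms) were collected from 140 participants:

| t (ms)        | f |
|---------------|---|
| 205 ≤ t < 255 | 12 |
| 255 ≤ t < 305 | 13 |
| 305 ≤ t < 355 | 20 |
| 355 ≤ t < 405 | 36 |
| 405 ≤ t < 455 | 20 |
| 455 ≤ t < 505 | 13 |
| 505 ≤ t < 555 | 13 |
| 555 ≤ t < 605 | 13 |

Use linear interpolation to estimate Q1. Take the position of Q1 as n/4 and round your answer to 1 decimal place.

330.0

Cumulative frequencies: 12, 25, 45, 81, 101, 114, 127, 140
n = 140; position = n/4 = 35.
This falls in the class 305 ≤ t < 355: L = 305, F = 25, f = 20, h = 50.
Lower quartile ≈ 305 + ((35 − 25) / 20) × 50 = 330.0000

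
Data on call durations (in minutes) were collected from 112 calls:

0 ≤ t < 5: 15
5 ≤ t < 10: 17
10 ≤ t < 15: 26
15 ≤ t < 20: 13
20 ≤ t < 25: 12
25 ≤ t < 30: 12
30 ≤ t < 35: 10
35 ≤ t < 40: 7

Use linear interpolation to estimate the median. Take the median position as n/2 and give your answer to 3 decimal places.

Cumulative frequencies: 15, 32, 58, 71, 83, 95, 105, 112
n = 112; position = n/2 = 56.
This falls in the class 10 ≤ t < 15: L = 10, F = 32, f = 26, h = 5.
Median ≈ 10 + ((56 − 32) / 26) × 5 = 14.6154

14.615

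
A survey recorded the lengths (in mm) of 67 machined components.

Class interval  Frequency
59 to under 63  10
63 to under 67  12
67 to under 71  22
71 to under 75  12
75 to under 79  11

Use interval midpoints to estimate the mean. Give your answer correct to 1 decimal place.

69.1

Midpoints: 61, 65, 69, 73, 77
Σfm = 10×61 + 12×65 + 22×69 + 12×73 + 11×77 = 4631
n = Σf = 67
Mean = 4631 / 67 = 69.1194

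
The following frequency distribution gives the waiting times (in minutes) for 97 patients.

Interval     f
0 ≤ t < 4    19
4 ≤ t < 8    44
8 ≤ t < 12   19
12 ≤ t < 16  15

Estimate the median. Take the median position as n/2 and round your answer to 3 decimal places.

Cumulative frequencies: 19, 63, 82, 97
n = 97; position = n/2 = 48.5.
This falls in the class 4 ≤ t < 8: L = 4, F = 19, f = 44, h = 4.
Median ≈ 4 + ((48.5 − 19) / 44) × 4 = 6.6818

6.682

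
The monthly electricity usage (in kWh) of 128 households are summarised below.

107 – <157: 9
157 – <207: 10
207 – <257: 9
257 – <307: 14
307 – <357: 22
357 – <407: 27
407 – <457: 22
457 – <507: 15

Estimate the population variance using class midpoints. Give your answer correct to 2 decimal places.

10380.25

Midpoints: 132, 182, 232, 282, 332, 382, 432, 482
n = 128, Σfm = 43396, mean = 339.0312
Σfm² = 16041272
Σf(m − x̄)² = Σfm² − (Σfm)²/n = 16041272 − 43396²/128 = 1328671.8750
Population variance = 1328671.8750 / 128 = 10380.2490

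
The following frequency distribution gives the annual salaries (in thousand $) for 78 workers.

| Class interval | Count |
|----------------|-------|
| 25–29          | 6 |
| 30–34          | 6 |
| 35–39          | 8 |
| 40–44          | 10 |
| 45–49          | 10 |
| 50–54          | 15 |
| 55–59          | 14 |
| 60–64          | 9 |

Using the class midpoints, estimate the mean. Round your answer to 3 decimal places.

Midpoints: 27, 32, 37, 42, 47, 52, 57, 62
Σfm = 6×27 + 6×32 + 8×37 + 10×42 + 10×47 + 15×52 + 14×57 + 9×62 = 3676
n = Σf = 78
Mean = 3676 / 78 = 47.1282

47.128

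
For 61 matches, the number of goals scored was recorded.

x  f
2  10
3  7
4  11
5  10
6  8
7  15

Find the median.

Cumulative frequencies: 10, 17, 28, 38, 46, 61
n = 61, so the median is the value in position (n+1)/2 = 31.
Position 31 falls at value 5.

5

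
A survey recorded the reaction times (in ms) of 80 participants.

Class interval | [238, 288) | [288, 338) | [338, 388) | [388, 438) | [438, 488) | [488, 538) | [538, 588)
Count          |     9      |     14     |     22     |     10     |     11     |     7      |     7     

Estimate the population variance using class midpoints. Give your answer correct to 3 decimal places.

7780.859

Midpoints: 263, 313, 363, 413, 463, 513, 563
n = 80, Σfm = 31490, mean = 393.6250
Σfm² = 13017720
Σf(m − x̄)² = Σfm² − (Σfm)²/n = 13017720 − 31490²/80 = 622468.7500
Population variance = 622468.7500 / 80 = 7780.8594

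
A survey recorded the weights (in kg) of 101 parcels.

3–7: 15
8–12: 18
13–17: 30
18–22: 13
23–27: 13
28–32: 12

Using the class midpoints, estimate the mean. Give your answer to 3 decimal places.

16.337

Midpoints: 5, 10, 15, 20, 25, 30
Σfm = 15×5 + 18×10 + 30×15 + 13×20 + 13×25 + 12×30 = 1650
n = Σf = 101
Mean = 1650 / 101 = 16.3366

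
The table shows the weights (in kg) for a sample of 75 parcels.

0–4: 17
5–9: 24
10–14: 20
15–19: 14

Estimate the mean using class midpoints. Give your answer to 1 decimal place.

Midpoints: 2, 7, 12, 17
Σfm = 17×2 + 24×7 + 20×12 + 14×17 = 680
n = Σf = 75
Mean = 680 / 75 = 9.0667

9.1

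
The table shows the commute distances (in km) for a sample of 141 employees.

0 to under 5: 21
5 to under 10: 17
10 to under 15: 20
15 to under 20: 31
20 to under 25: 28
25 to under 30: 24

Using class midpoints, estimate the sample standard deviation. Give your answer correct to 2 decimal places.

Midpoints: 2.5, 7.5, 12.5, 17.5, 22.5, 27.5
n = 141, Σfm = 2262.5, mean = 16.0461
Σfm² = 46031.25
Σf(m − x̄)² = Σfm² − (Σfm)²/n = 46031.25 − 2262.5²/141 = 9726.9504
Sample variance = 9726.9504 / 140 = 69.4782
Standard deviation = √69.4782 = 8.3354

8.34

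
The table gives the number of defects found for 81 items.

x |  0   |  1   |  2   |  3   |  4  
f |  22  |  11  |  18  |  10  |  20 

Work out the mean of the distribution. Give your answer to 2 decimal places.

Values: 0, 1, 2, 3, 4
Σfx = 22×0 + 11×1 + 18×2 + 10×3 + 20×4 = 157
n = Σf = 81
Mean = 157 / 81 = 1.9383

1.94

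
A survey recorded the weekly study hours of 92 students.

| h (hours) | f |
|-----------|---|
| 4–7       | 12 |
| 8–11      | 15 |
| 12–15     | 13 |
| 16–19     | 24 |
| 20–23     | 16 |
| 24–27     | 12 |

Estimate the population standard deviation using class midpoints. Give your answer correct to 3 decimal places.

Midpoints: 5.5, 9.5, 13.5, 17.5, 21.5, 25.5
n = 92, Σfm = 1454, mean = 15.8043
Σfm² = 26635
Σf(m − x̄)² = Σfm² − (Σfm)²/n = 26635 − 1454²/92 = 3655.4783
Population variance = 3655.4783 / 92 = 39.7335
Standard deviation = √39.7335 = 6.3034

6.303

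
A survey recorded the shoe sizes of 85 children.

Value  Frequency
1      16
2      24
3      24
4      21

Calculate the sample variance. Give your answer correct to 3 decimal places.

1.126

Values: 1, 2, 3, 4
n = 85, Σfx = 220, mean = 2.5882
Σfx² = 664
Σf(x − x̄)² = Σfx² − (Σfx)²/n = 664 − 220²/85 = 94.5882
Sample variance = 94.5882 / 84 = 1.1261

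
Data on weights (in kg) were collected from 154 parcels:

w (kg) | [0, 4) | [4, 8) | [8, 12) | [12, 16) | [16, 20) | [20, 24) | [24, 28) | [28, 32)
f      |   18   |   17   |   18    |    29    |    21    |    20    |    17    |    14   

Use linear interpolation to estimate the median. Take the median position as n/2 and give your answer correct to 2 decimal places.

Cumulative frequencies: 18, 35, 53, 82, 103, 123, 140, 154
n = 154; position = n/2 = 77.
This falls in the class [12, 16): L = 12, F = 53, f = 29, h = 4.
Median ≈ 12 + ((77 − 53) / 29) × 4 = 15.3103

15.31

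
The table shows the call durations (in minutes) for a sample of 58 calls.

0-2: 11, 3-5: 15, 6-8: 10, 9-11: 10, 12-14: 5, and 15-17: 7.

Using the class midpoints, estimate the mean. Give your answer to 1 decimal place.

7.2

Midpoints: 1, 4, 7, 10, 13, 16
Σfm = 11×1 + 15×4 + 10×7 + 10×10 + 5×13 + 7×16 = 418
n = Σf = 58
Mean = 418 / 58 = 7.2069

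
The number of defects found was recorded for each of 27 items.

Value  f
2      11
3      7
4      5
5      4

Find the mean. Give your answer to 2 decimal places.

Values: 2, 3, 4, 5
Σfx = 11×2 + 7×3 + 5×4 + 4×5 = 83
n = Σf = 27
Mean = 83 / 27 = 3.0741

3.07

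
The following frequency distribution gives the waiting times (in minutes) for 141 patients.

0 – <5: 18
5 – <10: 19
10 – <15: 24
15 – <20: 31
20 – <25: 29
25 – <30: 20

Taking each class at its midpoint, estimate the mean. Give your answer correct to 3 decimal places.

15.833

Midpoints: 2.5, 7.5, 12.5, 17.5, 22.5, 27.5
Σfm = 18×2.5 + 19×7.5 + 24×12.5 + 31×17.5 + 29×22.5 + 20×27.5 = 2232.5
n = Σf = 141
Mean = 2232.5 / 141 = 15.8333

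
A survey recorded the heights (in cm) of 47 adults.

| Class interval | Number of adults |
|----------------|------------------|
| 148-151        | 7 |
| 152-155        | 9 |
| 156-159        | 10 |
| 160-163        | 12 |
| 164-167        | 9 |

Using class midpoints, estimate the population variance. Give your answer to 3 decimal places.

28.581

Midpoints: 149.5, 153.5, 157.5, 161.5, 165.5
n = 47, Σfm = 7430.5, mean = 158.0957
Σfm² = 1176073.75
Σf(m − x̄)² = Σfm² − (Σfm)²/n = 1176073.75 − 7430.5²/47 = 1343.3191
Population variance = 1343.3191 / 47 = 28.5813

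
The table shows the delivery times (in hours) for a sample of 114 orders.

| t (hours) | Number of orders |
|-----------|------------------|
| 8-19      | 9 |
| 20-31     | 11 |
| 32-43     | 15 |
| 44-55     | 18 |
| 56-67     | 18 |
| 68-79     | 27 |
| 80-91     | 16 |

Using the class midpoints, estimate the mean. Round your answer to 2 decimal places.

Midpoints: 13.5, 25.5, 37.5, 49.5, 61.5, 73.5, 85.5
Σfm = 9×13.5 + 11×25.5 + 15×37.5 + 18×49.5 + 18×61.5 + 27×73.5 + 16×85.5 = 6315
n = Σf = 114
Mean = 6315 / 114 = 55.3947

55.39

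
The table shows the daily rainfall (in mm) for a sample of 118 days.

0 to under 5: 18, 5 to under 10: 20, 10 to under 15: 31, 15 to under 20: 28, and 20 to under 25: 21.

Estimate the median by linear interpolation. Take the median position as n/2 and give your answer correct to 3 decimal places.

13.387

Cumulative frequencies: 18, 38, 69, 97, 118
n = 118; position = n/2 = 59.
This falls in the class 10 to under 15: L = 10, F = 38, f = 31, h = 5.
Median ≈ 10 + ((59 − 38) / 31) × 5 = 13.3871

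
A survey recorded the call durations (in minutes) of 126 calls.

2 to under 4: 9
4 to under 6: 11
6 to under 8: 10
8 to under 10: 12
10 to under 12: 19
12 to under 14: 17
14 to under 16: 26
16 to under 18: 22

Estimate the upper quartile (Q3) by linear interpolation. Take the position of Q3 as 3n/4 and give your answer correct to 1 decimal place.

Cumulative frequencies: 9, 20, 30, 42, 61, 78, 104, 126
n = 126; position = 3n/4 = 94.5.
This falls in the class 14 to under 16: L = 14, F = 78, f = 26, h = 2.
Upper quartile ≈ 14 + ((94.5 − 78) / 26) × 2 = 15.2692

15.3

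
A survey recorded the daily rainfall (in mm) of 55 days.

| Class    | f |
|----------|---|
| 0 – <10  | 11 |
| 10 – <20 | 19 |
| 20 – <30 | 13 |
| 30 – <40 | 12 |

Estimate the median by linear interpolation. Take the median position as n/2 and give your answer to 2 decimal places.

18.68

Cumulative frequencies: 11, 30, 43, 55
n = 55; position = n/2 = 27.5.
This falls in the class 10 – <20: L = 10, F = 11, f = 19, h = 10.
Median ≈ 10 + ((27.5 − 11) / 19) × 10 = 18.6842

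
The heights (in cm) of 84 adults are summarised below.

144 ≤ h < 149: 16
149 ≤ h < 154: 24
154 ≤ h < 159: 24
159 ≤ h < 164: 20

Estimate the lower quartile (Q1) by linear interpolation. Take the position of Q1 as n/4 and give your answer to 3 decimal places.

Cumulative frequencies: 16, 40, 64, 84
n = 84; position = n/4 = 21.
This falls in the class 149 ≤ h < 154: L = 149, F = 16, f = 24, h = 5.
Lower quartile ≈ 149 + ((21 − 16) / 24) × 5 = 150.0417

150.042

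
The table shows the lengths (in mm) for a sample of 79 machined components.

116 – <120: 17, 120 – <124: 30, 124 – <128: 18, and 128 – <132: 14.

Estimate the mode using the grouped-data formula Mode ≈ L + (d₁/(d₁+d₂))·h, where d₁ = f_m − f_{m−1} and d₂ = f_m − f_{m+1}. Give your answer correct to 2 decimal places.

122.08

Modal class: 120 – <124 (highest frequency 30).
d₁ = 30 − 17 = 13, d₂ = 30 − 18 = 12
Mode ≈ 120 + (13/(13+12)) × 4 = 120 + 2.0800 = 122.0800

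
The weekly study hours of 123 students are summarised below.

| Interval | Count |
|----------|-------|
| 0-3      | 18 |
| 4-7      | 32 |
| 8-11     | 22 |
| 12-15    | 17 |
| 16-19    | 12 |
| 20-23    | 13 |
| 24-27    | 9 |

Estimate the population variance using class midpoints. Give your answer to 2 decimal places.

53.50

Midpoints: 1.5, 5.5, 9.5, 13.5, 17.5, 21.5, 25.5
n = 123, Σfm = 1360.5, mean = 11.0610
Σfm² = 21628.75
Σf(m − x̄)² = Σfm² − (Σfm)²/n = 21628.75 − 1360.5²/123 = 6580.2927
Population variance = 6580.2927 / 123 = 53.4983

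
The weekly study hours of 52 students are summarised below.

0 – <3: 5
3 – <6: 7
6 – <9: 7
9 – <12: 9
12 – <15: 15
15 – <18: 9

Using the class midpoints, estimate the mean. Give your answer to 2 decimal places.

10.33

Midpoints: 1.5, 4.5, 7.5, 10.5, 13.5, 16.5
Σfm = 5×1.5 + 7×4.5 + 7×7.5 + 9×10.5 + 15×13.5 + 9×16.5 = 537
n = Σf = 52
Mean = 537 / 52 = 10.3269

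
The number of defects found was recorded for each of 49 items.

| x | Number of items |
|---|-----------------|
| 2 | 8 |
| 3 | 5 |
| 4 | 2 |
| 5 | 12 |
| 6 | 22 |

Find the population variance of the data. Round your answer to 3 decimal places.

Values: 2, 3, 4, 5, 6
n = 49, Σfx = 231, mean = 4.7143
Σfx² = 1201
Σf(x − x̄)² = Σfx² − (Σfx)²/n = 1201 − 231²/49 = 112.0000
Population variance = 112.0000 / 49 = 2.2857

2.286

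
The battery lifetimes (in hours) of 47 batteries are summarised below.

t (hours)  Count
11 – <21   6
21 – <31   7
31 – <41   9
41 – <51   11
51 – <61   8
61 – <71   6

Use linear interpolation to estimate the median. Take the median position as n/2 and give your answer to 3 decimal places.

42.364

Cumulative frequencies: 6, 13, 22, 33, 41, 47
n = 47; position = n/2 = 23.5.
This falls in the class 41 – <51: L = 41, F = 22, f = 11, h = 10.
Median ≈ 41 + ((23.5 − 22) / 11) × 10 = 42.3636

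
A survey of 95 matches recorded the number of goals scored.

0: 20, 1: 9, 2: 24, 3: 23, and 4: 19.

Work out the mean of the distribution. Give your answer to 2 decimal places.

2.13

Values: 0, 1, 2, 3, 4
Σfx = 20×0 + 9×1 + 24×2 + 23×3 + 19×4 = 202
n = Σf = 95
Mean = 202 / 95 = 2.1263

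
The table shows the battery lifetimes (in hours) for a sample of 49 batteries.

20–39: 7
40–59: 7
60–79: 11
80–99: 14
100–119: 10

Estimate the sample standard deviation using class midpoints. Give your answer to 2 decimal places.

Midpoints: 29.5, 49.5, 69.5, 89.5, 109.5
n = 49, Σfm = 3665.5, mean = 74.8061
Σfm² = 308422.25
Σf(m − x̄)² = Σfm² − (Σfm)²/n = 308422.25 − 3665.5²/49 = 34220.4082
Sample variance = 34220.4082 / 48 = 712.9252
Standard deviation = √712.9252 = 26.7007

26.70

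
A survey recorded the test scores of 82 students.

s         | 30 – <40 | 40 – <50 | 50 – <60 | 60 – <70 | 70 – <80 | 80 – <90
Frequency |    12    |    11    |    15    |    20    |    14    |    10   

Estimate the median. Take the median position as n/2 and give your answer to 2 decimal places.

61.50

Cumulative frequencies: 12, 23, 38, 58, 72, 82
n = 82; position = n/2 = 41.
This falls in the class 60 – <70: L = 60, F = 38, f = 20, h = 10.
Median ≈ 60 + ((41 − 38) / 20) × 10 = 61.5000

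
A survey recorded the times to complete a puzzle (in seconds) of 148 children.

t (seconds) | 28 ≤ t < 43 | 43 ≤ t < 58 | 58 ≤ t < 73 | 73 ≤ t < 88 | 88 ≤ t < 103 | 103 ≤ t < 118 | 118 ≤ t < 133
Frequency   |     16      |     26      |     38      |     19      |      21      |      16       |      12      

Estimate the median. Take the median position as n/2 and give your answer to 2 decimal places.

Cumulative frequencies: 16, 42, 80, 99, 120, 136, 148
n = 148; position = n/2 = 74.
This falls in the class 58 ≤ t < 73: L = 58, F = 42, f = 38, h = 15.
Median ≈ 58 + ((74 − 42) / 38) × 15 = 70.6316

70.63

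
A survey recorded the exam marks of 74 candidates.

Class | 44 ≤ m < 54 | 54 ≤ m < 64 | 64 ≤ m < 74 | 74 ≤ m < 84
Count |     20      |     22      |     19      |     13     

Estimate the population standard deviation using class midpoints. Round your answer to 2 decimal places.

Midpoints: 49, 59, 69, 79
n = 74, Σfm = 4616, mean = 62.3784
Σfm² = 296194
Σf(m − x̄)² = Σfm² − (Σfm)²/n = 296194 − 4616²/74 = 8255.4054
Population variance = 8255.4054 / 74 = 111.5595
Standard deviation = √111.5595 = 10.5622

10.56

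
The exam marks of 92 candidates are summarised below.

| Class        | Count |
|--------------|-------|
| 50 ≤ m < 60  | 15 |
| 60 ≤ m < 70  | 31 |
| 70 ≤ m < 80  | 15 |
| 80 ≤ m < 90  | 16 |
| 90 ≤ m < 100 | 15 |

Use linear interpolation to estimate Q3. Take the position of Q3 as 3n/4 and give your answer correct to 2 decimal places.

Cumulative frequencies: 15, 46, 61, 77, 92
n = 92; position = 3n/4 = 69.
This falls in the class 80 ≤ m < 90: L = 80, F = 61, f = 16, h = 10.
Upper quartile ≈ 80 + ((69 − 61) / 16) × 10 = 85.0000

85.00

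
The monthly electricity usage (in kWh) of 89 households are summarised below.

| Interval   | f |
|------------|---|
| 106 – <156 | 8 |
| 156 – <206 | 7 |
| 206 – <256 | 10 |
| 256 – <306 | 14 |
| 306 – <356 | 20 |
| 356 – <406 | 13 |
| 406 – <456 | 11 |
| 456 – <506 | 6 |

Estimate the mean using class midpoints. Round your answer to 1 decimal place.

Midpoints: 131, 181, 231, 281, 331, 381, 431, 481
Σfm = 8×131 + 7×181 + 10×231 + 14×281 + 20×331 + 13×381 + 11×431 + 6×481 = 27759
n = Σf = 89
Mean = 27759 / 89 = 311.8989

311.9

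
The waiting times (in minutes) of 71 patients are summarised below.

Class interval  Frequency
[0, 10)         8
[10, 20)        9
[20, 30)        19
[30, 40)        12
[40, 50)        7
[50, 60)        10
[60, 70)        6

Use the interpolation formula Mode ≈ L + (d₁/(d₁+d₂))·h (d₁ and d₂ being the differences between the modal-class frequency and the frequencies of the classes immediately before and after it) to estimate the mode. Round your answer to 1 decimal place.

25.9

Modal class: [20, 30) (highest frequency 19).
d₁ = 19 − 9 = 10, d₂ = 19 − 12 = 7
Mode ≈ 20 + (10/(10+7)) × 10 = 20 + 5.8824 = 25.8824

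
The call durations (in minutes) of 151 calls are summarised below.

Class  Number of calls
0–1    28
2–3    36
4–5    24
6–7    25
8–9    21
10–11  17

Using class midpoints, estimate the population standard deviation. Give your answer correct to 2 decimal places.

Midpoints: 0.5, 2.5, 4.5, 6.5, 8.5, 10.5
n = 151, Σfm = 731.5, mean = 4.8444
Σfm² = 5165.75
Σf(m − x̄)² = Σfm² − (Σfm)²/n = 5165.75 − 731.5²/151 = 1622.0927
Population variance = 1622.0927 / 151 = 10.7423
Standard deviation = √10.7423 = 3.2776

3.28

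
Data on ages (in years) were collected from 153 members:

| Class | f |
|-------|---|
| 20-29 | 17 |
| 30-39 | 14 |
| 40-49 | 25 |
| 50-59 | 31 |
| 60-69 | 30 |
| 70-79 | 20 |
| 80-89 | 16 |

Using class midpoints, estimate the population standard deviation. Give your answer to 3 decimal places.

17.836

Midpoints: 24.5, 34.5, 44.5, 54.5, 64.5, 74.5, 84.5
n = 153, Σfm = 8478.5, mean = 55.4150
Σfm² = 518508.25
Σf(m − x̄)² = Σfm² − (Σfm)²/n = 518508.25 − 8478.5²/153 = 48671.8954
Population variance = 48671.8954 / 153 = 318.1170
Standard deviation = √318.1170 = 17.8358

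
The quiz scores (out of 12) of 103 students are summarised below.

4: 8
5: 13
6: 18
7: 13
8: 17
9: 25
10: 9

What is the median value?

Cumulative frequencies: 8, 21, 39, 52, 69, 94, 103
n = 103, so the median is the value in position (n+1)/2 = 52.
Position 52 falls at value 7.

7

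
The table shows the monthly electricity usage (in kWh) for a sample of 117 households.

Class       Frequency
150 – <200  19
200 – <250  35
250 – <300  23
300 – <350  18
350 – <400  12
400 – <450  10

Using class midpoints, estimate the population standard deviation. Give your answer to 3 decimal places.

Midpoints: 175, 225, 275, 325, 375, 425
n = 117, Σfm = 32125, mean = 274.5726
Σfm² = 9488125
Σf(m − x̄)² = Σfm² − (Σfm)²/n = 9488125 − 32125²/117 = 667478.6325
Population variance = 667478.6325 / 117 = 5704.9456
Standard deviation = √5704.9456 = 75.5311

75.531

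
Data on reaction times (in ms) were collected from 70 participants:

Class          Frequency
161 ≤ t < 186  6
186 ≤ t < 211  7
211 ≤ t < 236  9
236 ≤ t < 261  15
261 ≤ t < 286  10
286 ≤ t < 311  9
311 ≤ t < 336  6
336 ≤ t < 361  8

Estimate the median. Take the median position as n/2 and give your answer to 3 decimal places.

Cumulative frequencies: 6, 13, 22, 37, 47, 56, 62, 70
n = 70; position = n/2 = 35.
This falls in the class 236 ≤ t < 261: L = 236, F = 22, f = 15, h = 25.
Median ≈ 236 + ((35 − 22) / 15) × 25 = 257.6667

257.667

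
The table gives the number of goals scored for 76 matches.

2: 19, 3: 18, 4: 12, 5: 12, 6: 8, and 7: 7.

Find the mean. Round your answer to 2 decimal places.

Values: 2, 3, 4, 5, 6, 7
Σfx = 19×2 + 18×3 + 12×4 + 12×5 + 8×6 + 7×7 = 297
n = Σf = 76
Mean = 297 / 76 = 3.9079

3.91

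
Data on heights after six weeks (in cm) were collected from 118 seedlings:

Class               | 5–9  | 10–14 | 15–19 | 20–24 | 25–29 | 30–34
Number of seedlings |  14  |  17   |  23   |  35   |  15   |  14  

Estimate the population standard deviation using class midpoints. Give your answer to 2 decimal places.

Midpoints: 7, 12, 17, 22, 27, 32
n = 118, Σfm = 2316, mean = 19.6271
Σfm² = 51992
Σf(m − x̄)² = Σfm² − (Σfm)²/n = 51992 − 2316²/118 = 6535.5932
Population variance = 6535.5932 / 118 = 55.3864
Standard deviation = √55.3864 = 7.4422

7.44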